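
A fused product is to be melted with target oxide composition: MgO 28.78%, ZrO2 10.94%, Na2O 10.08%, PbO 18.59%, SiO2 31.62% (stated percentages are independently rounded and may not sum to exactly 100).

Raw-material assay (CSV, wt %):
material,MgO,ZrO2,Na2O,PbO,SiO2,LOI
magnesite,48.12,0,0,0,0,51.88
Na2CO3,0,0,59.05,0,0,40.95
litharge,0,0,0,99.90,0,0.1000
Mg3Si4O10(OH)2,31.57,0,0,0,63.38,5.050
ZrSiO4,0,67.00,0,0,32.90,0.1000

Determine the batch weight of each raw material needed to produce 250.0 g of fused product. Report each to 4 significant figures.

Every computation carries exact precision all the way through. Working values are shown (rounded to 4 significant figures) at each printed step; every reported number is rounded just once; derived quantities, including net glass mass, totals, LOI, the five compositions, yield, are recomputed using the weight values for 250.0 g of glass in full float precision, as quoted within the problem or the answer.
Target oxide masses per 250.0 g fused product:
  MgO: 28.78% × 250.0 = 71.95 g
  ZrO2: 10.94% × 250.0 = 27.35 g
  Na2O: 10.08% × 250.0 = 25.20 g
  PbO: 18.59% × 250.0 = 46.48 g
  SiO2: 31.62% × 250.0 = 79.05 g
Checking each oxide sum per the reported batch figures, versus the basis set out (every target is met by its sum given rounding of the digits):
  MgO: 81.60·0.4812 + 103.5·0.3157 = 71.94 g (target 71.95 g)
  ZrO2: 40.82·0.6700 = 27.35 g (target 27.35 g)
  Na2O: 42.68·0.5905 = 25.20 g (target 25.20 g)
  PbO: 46.52·0.9990 = 46.47 g (target 46.48 g)
  SiO2: 103.5·0.6338 + 40.82·0.3290 = 79.03 g (target 79.05 g)
Glass-mass bookkeeping: the batch minus its LOI: 250.0 g (targets for the oxides total 250.0 g; against the stated basis, 250.0 g — any gap is answer rounding).
Adding the batch up: Σ batch = 315.1 g; ignition loss, Σ(batch × LOI) = 65.13 g; glass ÷ batch gives a yield of 79.33%.

Batch per 250.0 g fused product:
  magnesite: 81.60 g
  Na2CO3: 42.68 g
  litharge: 46.52 g
  Mg3Si4O10(OH)2: 103.5 g
  ZrSiO4: 40.82 g
Total batch = 315.1 g; LOI loss = 65.13 g; yield = 79.33%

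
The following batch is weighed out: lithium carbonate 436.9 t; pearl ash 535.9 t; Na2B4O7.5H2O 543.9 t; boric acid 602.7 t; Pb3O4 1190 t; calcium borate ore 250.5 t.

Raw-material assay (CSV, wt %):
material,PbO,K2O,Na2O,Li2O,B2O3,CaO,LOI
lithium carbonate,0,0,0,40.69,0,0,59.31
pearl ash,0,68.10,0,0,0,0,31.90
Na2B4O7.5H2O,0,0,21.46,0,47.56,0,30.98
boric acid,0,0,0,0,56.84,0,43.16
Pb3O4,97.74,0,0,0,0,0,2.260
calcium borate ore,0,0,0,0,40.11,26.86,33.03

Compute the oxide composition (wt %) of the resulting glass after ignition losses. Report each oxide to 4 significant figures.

Glass mass = 2592 t (batch 3560 − LOI 968.3).
Composition: PbO 44.88%, K2O 14.08%, Na2O 4.504%, Li2O 6.860%, B2O3 27.08%, CaO 2.596%

The working math holds full float precision at all times — the intermediate values appear with 4-significant-digit rounding as written; each reported figure takes a single rounding. Derived quantities are recomputed in full float precision (glass mass, ignition loss, the totals, the six compositions, the yield) starting from the weights on 2592 t of glass, as given in either problem or answer.
What the batch supplies per oxide:
  PbO: 1190·0.9774 = 1163 t
  K2O: 535.9·0.6810 = 364.9 t
  Na2O: 543.9·0.2146 = 116.7 t
  Li2O: 436.9·0.4069 = 177.8 t
  B2O3: 543.9·0.4756 + 602.7·0.5684 + 250.5·0.4011 = 701.7 t
  CaO: 250.5·0.2686 = 67.28 t
LOI: 436.9·0.5931 + 535.9·0.3190 + 543.9·0.3098 + 602.7·0.4316 + 1190·0.02260 + 250.5·0.3303 = 968.3 t
batch − LOI leaves glass = 3560 − 968.3 = 2592 t (matching Σ of the oxides)
oxide / glass × 100 gives the wt %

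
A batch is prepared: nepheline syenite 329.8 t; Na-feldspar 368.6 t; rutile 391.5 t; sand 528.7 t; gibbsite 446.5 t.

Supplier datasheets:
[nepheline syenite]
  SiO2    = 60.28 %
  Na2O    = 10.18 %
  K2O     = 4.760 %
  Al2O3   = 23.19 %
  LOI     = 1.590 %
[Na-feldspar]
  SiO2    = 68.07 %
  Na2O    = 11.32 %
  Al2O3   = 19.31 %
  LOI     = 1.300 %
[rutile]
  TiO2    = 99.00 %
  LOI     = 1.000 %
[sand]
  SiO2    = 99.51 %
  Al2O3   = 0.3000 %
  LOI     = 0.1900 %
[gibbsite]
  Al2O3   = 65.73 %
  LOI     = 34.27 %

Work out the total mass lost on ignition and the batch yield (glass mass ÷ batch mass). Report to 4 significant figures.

Working values appear (rounded to four significant digits) on the page. All internal work runs at exact precision from first step to last — every reported value takes just one rounding — derived quantities (ignition loss, net glass mass, five oxide percentages, the totals, yield) are re-derived in full precision from the weighed amounts at 1897 t of glass, as they appear in the problem or the answer.
Ignition loss by material:
  nepheline syenite: 329.8 × 0.01590 = 5.244 t
  Na-feldspar: 368.6 × 0.01300 = 4.792 t
  rutile: 391.5 × 0.01000 = 3.915 t
  sand: 528.7 × 0.001900 = 1.005 t
  gibbsite: 446.5 × 0.3427 = 153.0 t
Total LOI = 168.0 t
Glass = batch − LOI = 2065 − 168.0 = 1897 t

LOI loss = 168.0 t; glass = 1897 t; yield = 91.87%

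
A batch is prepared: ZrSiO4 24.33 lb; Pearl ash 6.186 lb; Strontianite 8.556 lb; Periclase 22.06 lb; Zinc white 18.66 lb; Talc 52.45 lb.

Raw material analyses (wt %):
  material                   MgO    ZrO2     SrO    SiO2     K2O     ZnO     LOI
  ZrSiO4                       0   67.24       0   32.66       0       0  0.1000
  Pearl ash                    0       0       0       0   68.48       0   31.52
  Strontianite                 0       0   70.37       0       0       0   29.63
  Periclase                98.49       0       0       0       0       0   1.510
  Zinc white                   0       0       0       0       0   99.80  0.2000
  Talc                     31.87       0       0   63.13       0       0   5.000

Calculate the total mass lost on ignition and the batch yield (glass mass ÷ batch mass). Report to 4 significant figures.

The working math maintains exact precision at all times — the intermediate values appear, rounded to four significant figures, alongside each step. Each reported number is rounded a single time; all derived quantities (the totals, the yield, net glass mass, ignition loss, the six compositions) are computed using the weight values on 124.7 lb of glass in full precision as set out in the problem or answer text.
Material-by-material LOI:
  ZrSiO4: 24.33 × 0.001000 = 0.02433 lb
  Pearl ash: 6.186 × 0.3152 = 1.950 lb
  Strontianite: 8.556 × 0.2963 = 2.535 lb
  Periclase: 22.06 × 0.01510 = 0.3331 lb
  Zinc white: 18.66 × 0.002000 = 0.03732 lb
  Talc: 52.45 × 0.05000 = 2.623 lb
Total LOI = 7.502 lb
Glass = batch − LOI = 132.2 − 7.502 = 124.7 lb

LOI loss = 7.502 lb; glass = 124.7 lb; yield = 94.33%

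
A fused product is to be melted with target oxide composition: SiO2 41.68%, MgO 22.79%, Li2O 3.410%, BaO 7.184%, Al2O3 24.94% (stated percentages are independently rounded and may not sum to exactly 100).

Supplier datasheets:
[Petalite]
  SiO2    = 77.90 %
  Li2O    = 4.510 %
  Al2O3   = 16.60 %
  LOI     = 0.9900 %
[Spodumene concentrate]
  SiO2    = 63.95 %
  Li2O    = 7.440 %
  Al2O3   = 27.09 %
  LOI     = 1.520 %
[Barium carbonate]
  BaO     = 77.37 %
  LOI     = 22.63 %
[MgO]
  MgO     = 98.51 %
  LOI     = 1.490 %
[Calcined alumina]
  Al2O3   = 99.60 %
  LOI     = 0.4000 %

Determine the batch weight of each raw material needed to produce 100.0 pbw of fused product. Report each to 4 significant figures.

Batch per 100.0 pbw fused product:
  Petalite: 31.61 pbw
  Spodumene concentrate: 26.67 pbw
  Barium carbonate: 9.285 pbw
  MgO: 23.13 pbw
  Calcined alumina: 12.52 pbw
Total batch = 103.2 pbw; LOI loss = 3.214 pbw; yield = 96.89%

Intermediates appear, with 4-significant-digit rounding, alongside each step; full float precision is held throughout; every reported result is rounded exactly once; all derived quantities, including yield, ignition loss, the five compositions, totals, net glass mass, are re-derived starting from the weights for 100.0 pbw of glass at full precision as written in the question or the answer.
The oxide mass targets at 100.0 pbw fused product:
  SiO2: 41.68% × 100.0 = 41.68 pbw
  MgO: 22.79% × 100.0 = 22.79 pbw
  Li2O: 3.410% × 100.0 = 3.410 pbw
  BaO: 7.184% × 100.0 = 7.184 pbw
  Al2O3: 24.94% × 100.0 = 24.94 pbw
Balance tally, oxide-wise, given the weights on record, at the basis given (sum by sum, the targets are met modulo rounding of the values):
  SiO2: 31.61·0.7790 + 26.67·0.6395 = 41.68 pbw (target 41.68 pbw)
  MgO: 23.13·0.9851 = 22.79 pbw (target 22.79 pbw)
  Li2O: 31.61·0.04510 + 26.67·0.07440 = 3.410 pbw (target 3.410 pbw)
  BaO: 9.285·0.7737 = 7.184 pbw (target 7.184 pbw)
  Al2O3: 31.61·0.1660 + 26.67·0.2709 + 12.52·0.9960 = 24.94 pbw (target 24.94 pbw)
Mass balance on the glass: Σ batch − LOI loss = 100.0 pbw (the targets, summed, come to 100.0 pbw; versus the stated basis of 100.0 pbw — deltas are rounding alone).
Total batch = Σ batch = 103.2 pbw; LOI loss = Σ batch·LOI = 3.214 pbw; yield, glass over the total, = 96.89%.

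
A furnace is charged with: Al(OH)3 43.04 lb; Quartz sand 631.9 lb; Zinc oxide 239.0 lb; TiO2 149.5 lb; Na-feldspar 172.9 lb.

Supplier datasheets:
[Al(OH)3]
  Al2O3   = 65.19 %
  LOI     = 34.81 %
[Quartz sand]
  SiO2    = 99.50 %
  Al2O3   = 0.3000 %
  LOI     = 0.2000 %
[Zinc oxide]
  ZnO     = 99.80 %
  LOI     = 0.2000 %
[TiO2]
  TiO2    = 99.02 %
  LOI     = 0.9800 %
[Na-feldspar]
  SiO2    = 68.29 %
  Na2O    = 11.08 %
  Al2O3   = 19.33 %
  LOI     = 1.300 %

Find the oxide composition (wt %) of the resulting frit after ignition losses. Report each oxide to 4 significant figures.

Each numeric step maintains full float precision in all steps — working values appear, with 4-significant-figure rounding, when written out; every reported result is rounded once only; all derived quantities are carried at full float precision (net glass mass, the totals, the five compositions, the yield, ignition loss) using the weight values for 1216 lb of glass as set out in the problem or answer text.
What the batch supplies per oxide:
  TiO2: 149.5·0.9902 = 148.0 lb
  SiO2: 631.9·0.9950 + 172.9·0.6829 = 746.8 lb
  ZnO: 239.0·0.9980 = 238.5 lb
  Na2O: 172.9·0.1108 = 19.16 lb
  Al2O3: 43.04·0.6519 + 631.9·0.003000 + 172.9·0.1933 = 63.38 lb
LOI: 43.04·0.3481 + 631.9·0.002000 + 239.0·0.002000 + 149.5·0.009800 + 172.9·0.01300 = 20.44 lb
Glass = total batch minus LOI = 1236 − 20.44 = 1216 lb (consistent with Σ oxide mass)
oxide / glass × 100 gives the wt %

Glass mass = 1216 lb (batch 1236 − LOI 20.44).
Composition: TiO2 12.17%, SiO2 61.42%, ZnO 19.62%, Na2O 1.576%, Al2O3 5.212%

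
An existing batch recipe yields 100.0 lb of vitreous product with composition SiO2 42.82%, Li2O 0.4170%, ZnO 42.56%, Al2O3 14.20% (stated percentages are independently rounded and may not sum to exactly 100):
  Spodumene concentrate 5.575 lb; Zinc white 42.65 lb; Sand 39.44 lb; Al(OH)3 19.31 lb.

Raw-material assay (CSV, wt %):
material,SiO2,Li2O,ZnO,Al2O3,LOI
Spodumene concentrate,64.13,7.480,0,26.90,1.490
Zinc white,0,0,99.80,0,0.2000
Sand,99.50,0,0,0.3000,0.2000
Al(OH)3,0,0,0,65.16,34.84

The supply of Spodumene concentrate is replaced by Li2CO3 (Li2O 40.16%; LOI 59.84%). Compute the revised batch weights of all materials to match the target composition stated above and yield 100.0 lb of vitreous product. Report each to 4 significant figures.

All internal work maintains exact precision from start to finish; intermediates are rounded to four significant digits when quoted; a single rounding finalizes each reported number — the derived quantities are recomputed in full float precision (glass mass, the totals, ignition loss, four oxide percentages, the yield) using the weight values at 100.0 lb of glass exactly as printed in the problem or the answer.
Target oxide masses per 100.0 lb vitreous product:
  SiO2: 42.82% × 100.0 = 42.82 lb
  Li2O: 0.4170% × 100.0 = 0.4170 lb
  ZnO: 42.56% × 100.0 = 42.56 lb
  Al2O3: 14.20% × 100.0 = 14.20 lb
Sums-versus-targets review working from each reported weight, for the quoted basis mass (sum by sum, the targets are met up to rounding of the answer):
  SiO2: 43.04·0.9950 = 42.82 lb (target 42.82 lb)
  Li2O: 1.038·0.4016 = 0.4169 lb (target 0.4170 lb)
  ZnO: 42.65·0.9980 = 42.56 lb (target 42.56 lb)
  Al2O3: 43.04·0.003000 + 21.59·0.6516 = 14.20 lb (target 14.20 lb)
Glass-mass sanity pass: whole batch net of LOI = 100.0 lb (the targets, summed, come to 100.0 lb; the stated basis being 100.0 lb — differing by rounding only).
Adding the batch up: Σ batch = 108.3 lb; LOI removed, Σ of batch·LOI: 8.314 lb; yield, glass over the total, = 92.32%.

Revised batch per 100.0 lb vitreous product:
  Li2CO3: 1.038 lb
  Zinc white: 42.65 lb
  Sand: 43.04 lb
  Al(OH)3: 21.59 lb
Total batch = 108.3 lb; LOI loss = 8.314 lb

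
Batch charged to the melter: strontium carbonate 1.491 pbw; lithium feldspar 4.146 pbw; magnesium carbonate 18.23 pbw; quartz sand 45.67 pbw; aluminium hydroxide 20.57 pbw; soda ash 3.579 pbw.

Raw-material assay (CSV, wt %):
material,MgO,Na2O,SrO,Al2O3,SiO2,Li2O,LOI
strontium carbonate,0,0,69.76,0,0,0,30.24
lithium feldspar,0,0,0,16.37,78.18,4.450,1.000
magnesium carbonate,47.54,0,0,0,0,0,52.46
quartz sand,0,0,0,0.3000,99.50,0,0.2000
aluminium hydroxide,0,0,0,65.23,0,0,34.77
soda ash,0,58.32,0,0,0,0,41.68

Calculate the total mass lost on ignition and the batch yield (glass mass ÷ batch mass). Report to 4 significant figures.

Every computation holds full precision at each step. Rounding to 4 significant figures extends to each in-between result as displayed. Exactly one rounding is applied to every reported result — derived quantities are recomputed in exact precision (the six compositions, totals, yield, glass mass, LOI) using the weight values per 74.89 pbw of glass, precisely as stated by question or answer.
Loss on ignition, line by line:
  strontium carbonate: 1.491 × 0.3024 = 0.4509 pbw
  lithium feldspar: 4.146 × 0.01000 = 0.04146 pbw
  magnesium carbonate: 18.23 × 0.5246 = 9.563 pbw
  quartz sand: 45.67 × 0.002000 = 0.09134 pbw
  aluminium hydroxide: 20.57 × 0.3477 = 7.152 pbw
  soda ash: 3.579 × 0.4168 = 1.492 pbw
Total LOI = 18.79 pbw
Glass = batch − LOI = 93.69 − 18.79 = 74.89 pbw

LOI loss = 18.79 pbw; glass = 74.89 pbw; yield = 79.94%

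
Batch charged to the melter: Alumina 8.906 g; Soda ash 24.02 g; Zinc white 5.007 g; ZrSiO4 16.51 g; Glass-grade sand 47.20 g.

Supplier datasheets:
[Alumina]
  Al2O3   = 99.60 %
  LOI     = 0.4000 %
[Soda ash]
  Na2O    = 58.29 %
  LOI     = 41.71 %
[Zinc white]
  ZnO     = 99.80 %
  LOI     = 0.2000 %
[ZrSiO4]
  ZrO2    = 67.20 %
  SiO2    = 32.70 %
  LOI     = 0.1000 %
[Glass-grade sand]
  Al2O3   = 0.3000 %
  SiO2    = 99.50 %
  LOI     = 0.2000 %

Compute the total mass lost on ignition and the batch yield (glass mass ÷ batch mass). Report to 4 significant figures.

Every computation carries full precision through every step. The intermediate values are printed rounded off to 4 significant digits between the steps; exactly one rounding is applied to every reported result. The derived quantities are rebuilt at full precision (the yield, the five compositions, LOI, totals, glass mass) using the weight values on 91.47 g of glass, as set out in the question or the answer.
Loss on ignition, line by line:
  Alumina: 8.906 × 0.004000 = 0.03562 g
  Soda ash: 24.02 × 0.4171 = 10.02 g
  Zinc white: 5.007 × 0.002000 = 0.01001 g
  ZrSiO4: 16.51 × 0.001000 = 0.01651 g
  Glass-grade sand: 47.20 × 0.002000 = 0.09440 g
Total LOI = 10.18 g
Glass = batch − LOI = 101.6 − 10.18 = 91.47 g

LOI loss = 10.18 g; glass = 91.47 g; yield = 89.99%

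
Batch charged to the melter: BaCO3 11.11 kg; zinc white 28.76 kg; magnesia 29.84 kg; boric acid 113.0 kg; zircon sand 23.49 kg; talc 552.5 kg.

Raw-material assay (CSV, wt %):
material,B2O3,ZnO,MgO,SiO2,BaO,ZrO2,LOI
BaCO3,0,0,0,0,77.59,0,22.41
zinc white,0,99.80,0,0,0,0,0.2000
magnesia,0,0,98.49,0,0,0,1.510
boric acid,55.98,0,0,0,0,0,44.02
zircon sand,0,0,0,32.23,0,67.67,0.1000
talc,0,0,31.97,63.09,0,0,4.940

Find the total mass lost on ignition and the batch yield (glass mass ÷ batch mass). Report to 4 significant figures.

Working values are printed with 4-significant-figure rounding in the printout. Exact precision is maintained end to end; each reported value receives exactly one rounding — derived quantities are carried at full float precision (LOI, the yield, the totals, glass mass, six oxide percentages) from the batch weights for 678.6 kg of glass exactly as printed in the problem or answer text.
Loss on ignition, line by line:
  BaCO3: 11.11 × 0.2241 = 2.490 kg
  zinc white: 28.76 × 0.002000 = 0.05752 kg
  magnesia: 29.84 × 0.01510 = 0.4506 kg
  boric acid: 113.0 × 0.4402 = 49.74 kg
  zircon sand: 23.49 × 0.001000 = 0.02349 kg
  talc: 552.5 × 0.04940 = 27.29 kg
Total LOI = 80.06 kg
Glass = batch − LOI = 758.7 − 80.06 = 678.6 kg

LOI loss = 80.06 kg; glass = 678.6 kg; yield = 89.45%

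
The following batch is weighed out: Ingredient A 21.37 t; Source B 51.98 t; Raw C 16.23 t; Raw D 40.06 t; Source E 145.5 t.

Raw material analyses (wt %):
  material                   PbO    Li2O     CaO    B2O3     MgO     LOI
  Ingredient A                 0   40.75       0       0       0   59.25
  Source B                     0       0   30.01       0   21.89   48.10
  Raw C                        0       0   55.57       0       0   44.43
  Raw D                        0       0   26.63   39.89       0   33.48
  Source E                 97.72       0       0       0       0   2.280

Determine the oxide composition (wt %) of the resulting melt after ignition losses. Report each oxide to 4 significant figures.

Glass mass = 213.5 t (batch 275.1 − LOI 61.60).
Composition: PbO 66.59%, Li2O 4.078%, CaO 16.52%, B2O3 7.484%, MgO 5.329%

Intermediates appear, rounded to 4 significant figures, in the working — every computation runs at exact precision in all steps — a single rounding completes each reported number. The derived quantities (the totals, net glass mass, LOI, the yield, five oxide percentages) are computed using the weight values per 213.5 t of glass in exact precision, as written in the question or the answer.
Delivered oxide masses:
  PbO: 145.5·0.9772 = 142.2 t
  Li2O: 21.37·0.4075 = 8.708 t
  CaO: 51.98·0.3001 + 16.23·0.5557 + 40.06·0.2663 = 35.29 t
  B2O3: 40.06·0.3989 = 15.98 t
  MgO: 51.98·0.2189 = 11.38 t
LOI: 21.37·0.5925 + 51.98·0.4810 + 16.23·0.4443 + 40.06·0.3348 + 145.5·0.02280 = 61.60 t
The glass mass, total less LOI, = 275.1 − 61.60 = 213.5 t (matching Σ of the oxides)
wt % = oxide mass / glass mass × 100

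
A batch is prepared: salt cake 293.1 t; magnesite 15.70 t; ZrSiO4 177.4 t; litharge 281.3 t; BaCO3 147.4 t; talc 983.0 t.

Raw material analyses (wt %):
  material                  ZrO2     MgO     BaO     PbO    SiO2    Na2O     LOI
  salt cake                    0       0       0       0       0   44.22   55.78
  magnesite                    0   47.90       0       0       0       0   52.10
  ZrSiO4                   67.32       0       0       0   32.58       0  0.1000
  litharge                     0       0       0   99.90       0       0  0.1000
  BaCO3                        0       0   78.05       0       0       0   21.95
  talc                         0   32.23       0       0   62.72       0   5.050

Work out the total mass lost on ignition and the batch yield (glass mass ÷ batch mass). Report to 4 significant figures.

The intermediate values are printed (rounded to 4 significant figures) at each printed step; all arithmetic carries full float precision from first step to last. A single rounding yields every reported result; the derived quantities (LOI, the six compositions, glass mass, the totals, the yield) are recomputed from the weighed amounts at 1644 t of glass in full precision, exactly as printed in question or answer.
Per-material ignition loss:
  salt cake: 293.1 × 0.5578 = 163.5 t
  magnesite: 15.70 × 0.5210 = 8.180 t
  ZrSiO4: 177.4 × 0.001000 = 0.1774 t
  litharge: 281.3 × 0.001000 = 0.2813 t
  BaCO3: 147.4 × 0.2195 = 32.35 t
  talc: 983.0 × 0.05050 = 49.64 t
Total LOI = 254.1 t
Glass = batch − LOI = 1898 − 254.1 = 1644 t

LOI loss = 254.1 t; glass = 1644 t; yield = 86.61%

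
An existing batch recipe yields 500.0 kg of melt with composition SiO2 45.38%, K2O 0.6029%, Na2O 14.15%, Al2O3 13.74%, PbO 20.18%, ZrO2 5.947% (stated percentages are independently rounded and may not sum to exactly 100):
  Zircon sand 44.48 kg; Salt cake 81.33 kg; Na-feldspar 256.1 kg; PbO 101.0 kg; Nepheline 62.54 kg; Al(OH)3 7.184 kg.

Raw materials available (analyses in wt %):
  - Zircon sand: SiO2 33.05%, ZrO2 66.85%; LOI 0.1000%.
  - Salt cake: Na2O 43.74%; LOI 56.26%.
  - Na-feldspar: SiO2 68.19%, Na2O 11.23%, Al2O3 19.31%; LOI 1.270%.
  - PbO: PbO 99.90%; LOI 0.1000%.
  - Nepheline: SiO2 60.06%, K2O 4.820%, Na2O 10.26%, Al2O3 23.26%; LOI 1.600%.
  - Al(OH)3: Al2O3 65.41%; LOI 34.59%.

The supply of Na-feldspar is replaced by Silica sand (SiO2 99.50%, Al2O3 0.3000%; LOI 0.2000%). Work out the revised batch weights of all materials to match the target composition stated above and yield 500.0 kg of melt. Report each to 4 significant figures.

Revised batch per 500.0 kg melt:
  Zircon sand: 44.48 kg
  Salt cake: 147.1 kg
  Silica sand: 175.5 kg
  PbO: 101.0 kg
  Nepheline: 62.54 kg
  Al(OH)3: 81.98 kg
Total batch = 612.6 kg; LOI loss = 112.6 kg

All arithmetic carries exact precision in all steps; values along the way appear (rounded to 4 significant figures) across the worked steps — exactly one rounding lands on each reported figure. Derived quantities are re-derived in full float precision (ignition loss, net glass mass, the totals, the yield, six oxide percentages) using the weight values for 500.0 kg of glass as they appear in the question or the answer.
Oxide mass targets, per 500.0 kg melt:
  SiO2: 45.38% × 500.0 = 226.9 kg
  K2O: 0.6029% × 500.0 = 3.014 kg
  Na2O: 14.15% × 500.0 = 70.75 kg
  Al2O3: 13.74% × 500.0 = 68.70 kg
  PbO: 20.18% × 500.0 = 100.9 kg
  ZrO2: 5.947% × 500.0 = 29.74 kg
Oxide-by-oxide audit given the weights on record, under the basis named above (every target is met by its sum inside rounding margins):
  SiO2: 44.48·0.3305 + 175.5·0.9950 + 62.54·0.6006 = 226.9 kg (target 226.9 kg)
  K2O: 62.54·0.04820 = 3.014 kg (target 3.014 kg)
  Na2O: 147.1·0.4374 + 62.54·0.1026 = 70.76 kg (target 70.75 kg)
  Al2O3: 175.5·0.003000 + 62.54·0.2326 + 81.98·0.6541 = 68.70 kg (target 68.70 kg)
  PbO: 101.0·0.9990 = 100.9 kg (target 100.9 kg)
  ZrO2: 44.48·0.6685 = 29.73 kg (target 29.74 kg)
Auditing the glass mass value: batch Σ − ignition loss = 500.0 kg (the targets, summed, come to 500.0 kg; versus the stated basis of 500.0 kg — any gap is answer rounding).
Batch total: Σ batch = 612.6 kg; the LOI term Σ batch·LOI equals 112.6 kg; yield, glass over the total, = 81.62%.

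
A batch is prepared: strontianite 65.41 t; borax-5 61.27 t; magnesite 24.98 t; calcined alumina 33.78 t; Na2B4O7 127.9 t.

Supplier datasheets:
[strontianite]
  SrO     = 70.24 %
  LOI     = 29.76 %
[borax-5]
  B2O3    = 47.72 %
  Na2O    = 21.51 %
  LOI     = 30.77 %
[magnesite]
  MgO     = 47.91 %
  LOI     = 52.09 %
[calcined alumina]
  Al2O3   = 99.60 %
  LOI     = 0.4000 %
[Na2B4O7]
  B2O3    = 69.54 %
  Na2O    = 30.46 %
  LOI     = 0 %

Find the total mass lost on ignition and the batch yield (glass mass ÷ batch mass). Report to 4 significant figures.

Every computation carries full float precision at all times; mid-chain values appear rounded to 4 significant digits across the worked steps. Each reported value is rounded only once. Derived quantities, including glass mass, yield, the five compositions, totals, ignition loss, are re-derived from the weighed amounts on 261.9 t of glass at full float precision as written in the question or the answer.
Loss on ignition, line by line:
  strontianite: 65.41 × 0.2976 = 19.47 t
  borax-5: 61.27 × 0.3077 = 18.85 t
  magnesite: 24.98 × 0.5209 = 13.01 t
  calcined alumina: 33.78 × 0.004000 = 0.1351 t
  Na2B4O7: 127.9 × 0 = 0 t
Total LOI = 51.47 t
Glass = batch − LOI = 313.3 − 51.47 = 261.9 t

LOI loss = 51.47 t; glass = 261.9 t; yield = 83.58%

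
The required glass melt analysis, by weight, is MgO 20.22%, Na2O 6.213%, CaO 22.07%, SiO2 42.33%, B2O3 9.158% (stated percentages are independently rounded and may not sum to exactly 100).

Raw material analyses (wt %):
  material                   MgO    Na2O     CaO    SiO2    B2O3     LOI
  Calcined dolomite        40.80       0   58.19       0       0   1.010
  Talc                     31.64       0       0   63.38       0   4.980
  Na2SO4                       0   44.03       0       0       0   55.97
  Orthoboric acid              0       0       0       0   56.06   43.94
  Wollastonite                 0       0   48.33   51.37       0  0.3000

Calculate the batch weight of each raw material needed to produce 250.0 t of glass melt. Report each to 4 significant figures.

Batch per 250.0 t glass melt:
  Calcined dolomite: 37.67 t
  Talc: 111.2 t
  Na2SO4: 35.28 t
  Orthoboric acid: 40.84 t
  Wollastonite: 68.81 t
Total batch = 293.8 t; LOI loss = 43.82 t; yield = 85.09%

Each numeric step maintains full precision through the solve. Working values are shown rounded off to 4 significant digits at each printed step — each reported number carries a single rounding — all derived quantities are rebuilt in exact precision (ignition loss, net glass mass, five oxide percentages, yield, totals) using the weight values on 250.0 t of glass, exactly as shown in either problem or answer.
Oxide-by-oxide targets in 250.0 t glass melt:
  MgO: 20.22% × 250.0 = 50.55 t
  Na2O: 6.213% × 250.0 = 15.53 t
  CaO: 22.07% × 250.0 = 55.18 t
  SiO2: 42.33% × 250.0 = 105.8 t
  B2O3: 9.158% × 250.0 = 22.90 t
Mass-balance tally per oxide given the weights on record, relative to the basis at hand (each sum matches its target mass given rounding of the digits):
  MgO: 37.67·0.4080 + 111.2·0.3164 = 50.55 t (target 50.55 t)
  Na2O: 35.28·0.4403 = 15.53 t (target 15.53 t)
  CaO: 37.67·0.5819 + 68.81·0.4833 = 55.18 t (target 55.18 t)
  SiO2: 111.2·0.6338 + 68.81·0.5137 = 105.8 t (target 105.8 t)
  B2O3: 40.84·0.5606 = 22.89 t (target 22.90 t)
Auditing the glass mass value: net batch after ignition = 250.0 t (the targets, summed, come to 250.0 t; with the basis standing at 250.0 t — gaps are rounding artifacts).
Adding the batch up: Σ batch = 293.8 t; ignition loss, Σ(batch × LOI) = 43.82 t; as yield: glass ÷ batch → 85.09%.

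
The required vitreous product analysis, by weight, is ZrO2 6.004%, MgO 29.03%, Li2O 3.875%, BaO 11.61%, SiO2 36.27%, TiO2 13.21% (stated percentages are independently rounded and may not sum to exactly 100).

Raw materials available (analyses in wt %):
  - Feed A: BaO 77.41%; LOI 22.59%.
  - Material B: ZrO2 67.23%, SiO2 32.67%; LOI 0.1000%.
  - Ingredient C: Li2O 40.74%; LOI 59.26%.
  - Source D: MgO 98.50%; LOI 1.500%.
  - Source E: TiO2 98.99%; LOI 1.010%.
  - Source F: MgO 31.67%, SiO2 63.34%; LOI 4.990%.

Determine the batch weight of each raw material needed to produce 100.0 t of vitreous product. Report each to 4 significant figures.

Batch per 100.0 t vitreous product:
  Feed A: 15.00 t
  Material B: 8.931 t
  Ingredient C: 9.512 t
  Source D: 12.54 t
  Source E: 13.34 t
  Source F: 52.66 t
Total batch = 112.0 t; LOI loss = 11.98 t; yield = 89.30%

The whole derivation holds full float precision end to end — in-progress results are displayed with 4-significant-digit rounding across the worked steps — each reported figure is rounded once only — derived quantities, including six oxide percentages, yield, glass mass, LOI, totals, are carried starting from the weights at 100.0 t of glass in full precision, exactly as printed in the problem or the answer.
Per-oxide target masses for 100.0 t vitreous product:
  ZrO2: 6.004% × 100.0 = 6.004 t
  MgO: 29.03% × 100.0 = 29.03 t
  Li2O: 3.875% × 100.0 = 3.875 t
  BaO: 11.61% × 100.0 = 11.61 t
  SiO2: 36.27% × 100.0 = 36.27 t
  TiO2: 13.21% × 100.0 = 13.21 t
Sums-versus-targets review from the weights as reported, on the stated basis (target by target, the sums agree given rounding of the digits):
  ZrO2: 8.931·0.6723 = 6.004 t (target 6.004 t)
  MgO: 12.54·0.9850 + 52.66·0.3167 = 29.03 t (target 29.03 t)
  Li2O: 9.512·0.4074 = 3.875 t (target 3.875 t)
  BaO: 15.00·0.7741 = 11.61 t (target 11.61 t)
  SiO2: 8.931·0.3267 + 52.66·0.6334 = 36.27 t (target 36.27 t)
  TiO2: 13.34·0.9899 = 13.21 t (target 13.21 t)
Glass-mass sanity pass: the batch minus its LOI: 100.0 t (oxide target masses add up to 100.0 t; with the basis standing at 100.0 t — a pure rounding effect).
Summing the batch: Σ batch = 112.0 t; LOI removed, Σ of batch·LOI: 11.98 t; as yield: glass ÷ batch → 89.30%.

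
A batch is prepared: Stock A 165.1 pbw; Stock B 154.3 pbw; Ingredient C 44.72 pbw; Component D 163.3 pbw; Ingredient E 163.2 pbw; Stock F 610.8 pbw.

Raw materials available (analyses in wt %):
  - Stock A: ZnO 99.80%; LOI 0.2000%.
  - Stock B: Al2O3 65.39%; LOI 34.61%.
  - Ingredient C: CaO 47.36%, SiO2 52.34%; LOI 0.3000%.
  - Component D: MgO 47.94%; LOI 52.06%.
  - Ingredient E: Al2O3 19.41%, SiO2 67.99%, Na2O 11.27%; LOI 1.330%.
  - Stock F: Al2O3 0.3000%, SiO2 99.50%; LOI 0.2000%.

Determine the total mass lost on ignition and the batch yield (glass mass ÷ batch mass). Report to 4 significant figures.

The working math maintains full precision at every stage. Working values are shown rounded to four significant figures when written out — every reported figure receives exactly one rounding. Derived quantities are recomputed in full float precision (the totals, glass mass, the yield, six oxide percentages, ignition loss) using the weight values per 1159 pbw of glass, exactly as shown in question or answer.
LOI of each material in turn:
  Stock A: 165.1 × 0.002000 = 0.3302 pbw
  Stock B: 154.3 × 0.3461 = 53.40 pbw
  Ingredient C: 44.72 × 0.003000 = 0.1342 pbw
  Component D: 163.3 × 0.5206 = 85.01 pbw
  Ingredient E: 163.2 × 0.01330 = 2.171 pbw
  Stock F: 610.8 × 0.002000 = 1.222 pbw
Total LOI = 142.3 pbw
Glass = batch − LOI = 1301 − 142.3 = 1159 pbw

LOI loss = 142.3 pbw; glass = 1159 pbw; yield = 89.07%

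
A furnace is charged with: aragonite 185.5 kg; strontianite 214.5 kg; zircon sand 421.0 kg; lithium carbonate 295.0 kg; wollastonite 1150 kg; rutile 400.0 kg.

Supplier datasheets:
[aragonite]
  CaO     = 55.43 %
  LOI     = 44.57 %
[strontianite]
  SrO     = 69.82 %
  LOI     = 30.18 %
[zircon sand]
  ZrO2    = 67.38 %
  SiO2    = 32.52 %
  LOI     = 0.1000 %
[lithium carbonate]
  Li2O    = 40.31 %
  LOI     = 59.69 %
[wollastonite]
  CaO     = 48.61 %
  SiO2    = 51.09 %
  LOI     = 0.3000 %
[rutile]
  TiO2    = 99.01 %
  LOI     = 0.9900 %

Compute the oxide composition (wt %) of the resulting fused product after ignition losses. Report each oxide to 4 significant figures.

Exact precision is held in every operation; in-progress results are shown rounded to 4 significant digits within the worked lines; every reported value undergoes a single rounding. The derived quantities, including the six compositions, the yield, totals, ignition loss, net glass mass, are re-derived using the weight values at 2335 kg of glass at full float precision as set out in question or answer.
Mass of each oxide from the mix:
  CaO: 185.5·0.5543 + 1150·0.4861 = 661.8 kg
  TiO2: 400.0·0.9901 = 396.0 kg
  Li2O: 295.0·0.4031 = 118.9 kg
  SrO: 214.5·0.6982 = 149.8 kg
  ZrO2: 421.0·0.6738 = 283.7 kg
  SiO2: 421.0·0.3252 + 1150·0.5109 = 724.4 kg
LOI: 185.5·0.4457 + 214.5·0.3018 + 421.0·0.001000 + 295.0·0.5969 + 1150·0.003000 + 400.0·0.009900 = 331.3 kg
The glass mass, total less LOI, = 2666 − 331.3 = 2335 kg (matching Σ of the oxides)
percent share: oxide ÷ glass, ×100

Glass mass = 2335 kg (batch 2666 − LOI 331.3).
Composition: CaO 28.35%, TiO2 16.96%, Li2O 5.093%, SrO 6.415%, ZrO2 12.15%, SiO2 31.03%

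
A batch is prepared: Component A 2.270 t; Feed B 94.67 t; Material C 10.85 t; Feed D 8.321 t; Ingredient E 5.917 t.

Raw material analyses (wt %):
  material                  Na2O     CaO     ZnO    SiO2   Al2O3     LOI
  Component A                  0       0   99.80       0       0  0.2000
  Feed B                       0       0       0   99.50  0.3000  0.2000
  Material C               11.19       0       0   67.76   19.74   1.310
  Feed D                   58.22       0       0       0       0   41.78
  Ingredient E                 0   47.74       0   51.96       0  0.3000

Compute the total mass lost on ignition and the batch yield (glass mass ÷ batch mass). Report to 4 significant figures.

LOI loss = 3.830 t; glass = 118.2 t; yield = 96.86%

Each numeric step keeps full precision end to end. Working values are displayed rounded to 4 significant digits at each printed step. Every reported number includes exactly one rounding — the derived quantities (totals, five oxide percentages, yield, net glass mass, ignition loss) are carried in full float precision using the weight values on 118.2 t of glass, as written in either problem or answer.
Each material's LOI contribution:
  Component A: 2.270 × 0.002000 = 0.004540 t
  Feed B: 94.67 × 0.002000 = 0.1893 t
  Material C: 10.85 × 0.01310 = 0.1421 t
  Feed D: 8.321 × 0.4178 = 3.477 t
  Ingredient E: 5.917 × 0.003000 = 0.01775 t
Total LOI = 3.830 t
Glass = batch − LOI = 122.0 − 3.830 = 118.2 t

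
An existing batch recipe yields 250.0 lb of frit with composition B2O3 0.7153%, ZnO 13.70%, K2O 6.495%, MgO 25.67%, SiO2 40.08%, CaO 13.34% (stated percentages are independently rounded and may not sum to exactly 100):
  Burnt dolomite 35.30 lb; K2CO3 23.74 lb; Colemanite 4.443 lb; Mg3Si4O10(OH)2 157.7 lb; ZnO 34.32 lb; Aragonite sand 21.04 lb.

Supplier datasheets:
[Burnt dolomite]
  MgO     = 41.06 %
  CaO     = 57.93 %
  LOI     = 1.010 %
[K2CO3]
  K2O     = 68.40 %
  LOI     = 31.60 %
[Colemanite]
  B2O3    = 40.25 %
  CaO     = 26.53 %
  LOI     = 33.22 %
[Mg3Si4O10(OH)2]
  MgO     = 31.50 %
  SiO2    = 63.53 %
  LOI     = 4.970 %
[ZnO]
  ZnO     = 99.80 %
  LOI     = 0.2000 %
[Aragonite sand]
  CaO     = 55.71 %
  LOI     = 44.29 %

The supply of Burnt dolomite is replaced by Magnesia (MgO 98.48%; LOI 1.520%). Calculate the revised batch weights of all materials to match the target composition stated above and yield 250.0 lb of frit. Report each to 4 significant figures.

Revised batch per 250.0 lb frit:
  Magnesia: 14.72 lb
  K2CO3: 23.74 lb
  Colemanite: 4.443 lb
  Mg3Si4O10(OH)2: 157.7 lb
  ZnO: 34.32 lb
  Aragonite sand: 57.75 lb
Total batch = 292.7 lb; LOI loss = 42.69 lb

The whole derivation maintains full precision at every stage — mid-chain values are shown (rounded to 4 significant digits) as written; exactly one rounding lands on every reported result. The derived quantities (net glass mass, the totals, the six compositions, the yield, LOI) are rebuilt in exact precision from the batch weights at 250.0 lb of glass, as they appear in the question or the answer.
Target oxide masses per 250.0 lb frit:
  B2O3: 0.7153% × 250.0 = 1.788 lb
  ZnO: 13.70% × 250.0 = 34.25 lb
  K2O: 6.495% × 250.0 = 16.24 lb
  MgO: 25.67% × 250.0 = 64.18 lb
  SiO2: 40.08% × 250.0 = 100.2 lb
  CaO: 13.34% × 250.0 = 33.35 lb
Verifying the oxide balance applying the batch weights above, relative to the basis at hand (delivered sums recover each target given rounding of the digits):
  B2O3: 4.443·0.4025 = 1.788 lb (target 1.788 lb)
  ZnO: 34.32·0.9980 = 34.25 lb (target 34.25 lb)
  K2O: 23.74·0.6840 = 16.24 lb (target 16.24 lb)
  MgO: 14.72·0.9848 + 157.7·0.3150 = 64.17 lb (target 64.18 lb)
  SiO2: 157.7·0.6353 = 100.2 lb (target 100.2 lb)
  CaO: 4.443·0.2653 + 57.75·0.5571 = 33.35 lb (target 33.35 lb)
The glass-mass cross-check: whole batch net of LOI = 250.0 lb (oxide target masses add up to 250.0 lb; the stated basis being 250.0 lb — rounding explains the deltas).
Batch total: Σ batch = 292.7 lb; LOI removed, Σ of batch·LOI: 42.69 lb; the yield ratio, glass ÷ batch: 85.42%.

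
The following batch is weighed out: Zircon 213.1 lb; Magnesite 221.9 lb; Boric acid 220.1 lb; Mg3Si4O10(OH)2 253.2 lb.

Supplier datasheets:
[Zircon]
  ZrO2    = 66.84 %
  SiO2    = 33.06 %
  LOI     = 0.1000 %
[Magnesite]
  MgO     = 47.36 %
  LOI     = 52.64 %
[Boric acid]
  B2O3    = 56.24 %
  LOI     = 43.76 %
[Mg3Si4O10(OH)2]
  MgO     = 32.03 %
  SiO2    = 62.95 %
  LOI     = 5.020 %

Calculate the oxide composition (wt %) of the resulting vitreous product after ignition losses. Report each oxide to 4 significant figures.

Working values are shown rounded to four significant figures at each printed step — every computation keeps full float precision in every operation; every reported value carries a single rounding — the derived quantities (the four compositions, yield, glass mass, the totals, LOI) are recomputed in full precision from the weighed amounts per 682.3 lb of glass as quoted within the problem or answer text.
Oxide-by-oxide delivered mass:
  MgO: 221.9·0.4736 + 253.2·0.3203 = 186.2 lb
  ZrO2: 213.1·0.6684 = 142.4 lb
  B2O3: 220.1·0.5624 = 123.8 lb
  SiO2: 213.1·0.3306 + 253.2·0.6295 = 229.8 lb
LOI: 213.1·0.001000 + 221.9·0.5264 + 220.1·0.4376 + 253.2·0.05020 = 226.0 lb
Net of LOI, the glass mass = 908.3 − 226.0 = 682.3 lb (matching Σ of the oxides)
wt % = oxide mass / glass mass × 100

Glass mass = 682.3 lb (batch 908.3 − LOI 226.0).
Composition: MgO 27.29%, ZrO2 20.88%, B2O3 18.14%, SiO2 33.69%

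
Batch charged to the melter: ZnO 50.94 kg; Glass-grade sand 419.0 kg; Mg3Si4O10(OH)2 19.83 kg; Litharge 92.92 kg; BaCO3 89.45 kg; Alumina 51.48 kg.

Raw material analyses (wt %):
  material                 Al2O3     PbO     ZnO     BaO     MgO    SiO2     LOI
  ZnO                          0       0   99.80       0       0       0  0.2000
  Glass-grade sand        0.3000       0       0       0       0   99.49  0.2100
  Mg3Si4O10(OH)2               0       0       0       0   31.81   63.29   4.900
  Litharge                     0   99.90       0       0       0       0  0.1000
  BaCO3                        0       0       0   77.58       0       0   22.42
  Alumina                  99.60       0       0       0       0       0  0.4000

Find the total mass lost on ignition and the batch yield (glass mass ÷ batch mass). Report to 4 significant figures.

All arithmetic runs at exact precision through every step; the intermediate values are shown, rounded to four significant figures, across the worked steps — exactly one rounding lands on each reported figure. The derived quantities, which include the totals, LOI, yield, net glass mass, the six compositions, are carried in full float precision, exactly as printed in the problem or the answer, starting from the weights per 701.3 kg of glass.
Each material's LOI contribution:
  ZnO: 50.94 × 0.002000 = 0.1019 kg
  Glass-grade sand: 419.0 × 0.002100 = 0.8799 kg
  Mg3Si4O10(OH)2: 19.83 × 0.04900 = 0.9717 kg
  Litharge: 92.92 × 0.001000 = 0.09292 kg
  BaCO3: 89.45 × 0.2242 = 20.05 kg
  Alumina: 51.48 × 0.004000 = 0.2059 kg
Total LOI = 22.31 kg
Glass = batch − LOI = 723.6 − 22.31 = 701.3 kg

LOI loss = 22.31 kg; glass = 701.3 kg; yield = 96.92%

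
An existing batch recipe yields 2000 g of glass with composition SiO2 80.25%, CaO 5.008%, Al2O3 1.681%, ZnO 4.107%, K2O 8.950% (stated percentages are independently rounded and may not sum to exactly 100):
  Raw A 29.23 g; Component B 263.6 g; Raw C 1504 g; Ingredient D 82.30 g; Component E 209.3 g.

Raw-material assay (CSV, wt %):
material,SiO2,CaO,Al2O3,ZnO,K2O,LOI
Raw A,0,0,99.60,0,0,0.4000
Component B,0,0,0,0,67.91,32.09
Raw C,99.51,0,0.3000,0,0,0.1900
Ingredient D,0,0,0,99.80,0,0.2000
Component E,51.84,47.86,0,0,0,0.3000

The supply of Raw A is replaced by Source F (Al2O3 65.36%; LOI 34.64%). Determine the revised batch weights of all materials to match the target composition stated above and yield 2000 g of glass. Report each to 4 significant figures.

Revised batch per 2000 g glass:
  Source F: 44.54 g
  Component B: 263.6 g
  Raw C: 1504 g
  Ingredient D: 82.30 g
  Component E: 209.3 g
Total batch = 2104 g; LOI loss = 103.7 g

Every computation keeps exact precision in every operation; working values are displayed (rounded to 4 significant figures) within the worked lines. A single rounding finalizes every reported number; the derived quantities, which include glass mass, the yield, five oxide percentages, LOI, the totals, are recomputed in full float precision, exactly as shown in problem or answer, using the weight values on 2000 g of glass.
Oxide-by-oxide targets in 2000 g glass:
  SiO2: 80.25% × 2000 = 1605 g
  CaO: 5.008% × 2000 = 100.2 g
  Al2O3: 1.681% × 2000 = 33.62 g
  ZnO: 4.107% × 2000 = 82.14 g
  K2O: 8.950% × 2000 = 179.0 g
A balance pass over the oxides, using the reported weights, per the basis as stated (each sum matches its target mass within answer rounding):
  SiO2: 1504·0.9951 + 209.3·0.5184 = 1605 g (target 1605 g)
  CaO: 209.3·0.4786 = 100.2 g (target 100.2 g)
  Al2O3: 44.54·0.6536 + 1504·0.003000 = 33.62 g (target 33.62 g)
  ZnO: 82.30·0.9980 = 82.14 g (target 82.14 g)
  K2O: 263.6·0.6791 = 179.0 g (target 179.0 g)
Consistency of the glass mass: net batch after ignition = 2000 g (the targets, summed, come to 2000 g; the stated basis being 2000 g — any gap is answer rounding).
Adding the batch up: Σ batch = 2104 g; Σ batch·LOI gives LOI loss = 103.7 g; the yield ratio, glass ÷ batch: 95.07%.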